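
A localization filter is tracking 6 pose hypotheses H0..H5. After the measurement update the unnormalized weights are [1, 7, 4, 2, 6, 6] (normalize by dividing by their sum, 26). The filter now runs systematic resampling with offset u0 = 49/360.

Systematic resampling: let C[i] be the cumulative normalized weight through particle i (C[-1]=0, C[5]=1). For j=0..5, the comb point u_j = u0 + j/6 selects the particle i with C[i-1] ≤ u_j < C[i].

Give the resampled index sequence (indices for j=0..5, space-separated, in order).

C = [1/26, 4/13, 6/13, 7/13, 10/13, 1]
j=0: u_0=49/360 ∈ [1/26, 4/13) → index 1
j=1: u_1=109/360 ∈ [1/26, 4/13) → index 1
j=2: u_2=169/360 ∈ [6/13, 7/13) → index 3
j=3: u_3=229/360 ∈ [7/13, 10/13) → index 4
j=4: u_4=289/360 ∈ [10/13, 1) → index 5
j=5: u_5=349/360 ∈ [10/13, 1) → index 5

1 1 3 4 5 5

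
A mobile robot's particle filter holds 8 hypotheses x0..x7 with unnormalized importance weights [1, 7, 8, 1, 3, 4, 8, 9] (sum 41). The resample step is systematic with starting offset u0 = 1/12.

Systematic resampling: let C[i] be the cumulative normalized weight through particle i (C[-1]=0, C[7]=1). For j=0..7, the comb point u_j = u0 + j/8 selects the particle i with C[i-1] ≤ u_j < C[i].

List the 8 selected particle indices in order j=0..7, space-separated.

1 2 2 4 5 6 7 7

C = [1/41, 8/41, 16/41, 17/41, 20/41, 24/41, 32/41, 1]
j=0: u_0=1/12 ∈ [1/41, 8/41) → index 1
j=1: u_1=5/24 ∈ [8/41, 16/41) → index 2
j=2: u_2=1/3 ∈ [8/41, 16/41) → index 2
j=3: u_3=11/24 ∈ [17/41, 20/41) → index 4
j=4: u_4=7/12 ∈ [20/41, 24/41) → index 5
j=5: u_5=17/24 ∈ [24/41, 32/41) → index 6
j=6: u_6=5/6 ∈ [32/41, 1) → index 7
j=7: u_7=23/24 ∈ [32/41, 1) → index 7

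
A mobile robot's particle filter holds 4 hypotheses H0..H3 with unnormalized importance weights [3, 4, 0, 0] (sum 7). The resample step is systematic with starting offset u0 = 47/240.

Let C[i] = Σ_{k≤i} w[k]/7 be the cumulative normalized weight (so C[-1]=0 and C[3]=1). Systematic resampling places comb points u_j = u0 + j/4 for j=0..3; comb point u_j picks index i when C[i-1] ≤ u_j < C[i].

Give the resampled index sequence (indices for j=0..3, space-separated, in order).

C = [3/7, 1, 1, 1]
j=0: u_0=47/240 ∈ [0, 3/7) → index 0
j=1: u_1=107/240 ∈ [3/7, 1) → index 1
j=2: u_2=167/240 ∈ [3/7, 1) → index 1
j=3: u_3=227/240 ∈ [3/7, 1) → index 1

0 1 1 1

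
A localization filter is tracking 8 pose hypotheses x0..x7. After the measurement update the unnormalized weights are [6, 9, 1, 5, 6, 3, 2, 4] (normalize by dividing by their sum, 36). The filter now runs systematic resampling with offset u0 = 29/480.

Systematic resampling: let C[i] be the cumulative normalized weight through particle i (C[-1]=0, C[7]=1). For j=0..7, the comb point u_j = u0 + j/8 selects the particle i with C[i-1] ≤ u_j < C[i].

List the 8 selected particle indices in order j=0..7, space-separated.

C = [1/6, 5/12, 4/9, 7/12, 3/4, 5/6, 8/9, 1]
j=0: u_0=29/480 ∈ [0, 1/6) → index 0
j=1: u_1=89/480 ∈ [1/6, 5/12) → index 1
j=2: u_2=149/480 ∈ [1/6, 5/12) → index 1
j=3: u_3=209/480 ∈ [5/12, 4/9) → index 2
j=4: u_4=269/480 ∈ [4/9, 7/12) → index 3
j=5: u_5=329/480 ∈ [7/12, 3/4) → index 4
j=6: u_6=389/480 ∈ [3/4, 5/6) → index 5
j=7: u_7=449/480 ∈ [8/9, 1) → index 7

0 1 1 2 3 4 5 7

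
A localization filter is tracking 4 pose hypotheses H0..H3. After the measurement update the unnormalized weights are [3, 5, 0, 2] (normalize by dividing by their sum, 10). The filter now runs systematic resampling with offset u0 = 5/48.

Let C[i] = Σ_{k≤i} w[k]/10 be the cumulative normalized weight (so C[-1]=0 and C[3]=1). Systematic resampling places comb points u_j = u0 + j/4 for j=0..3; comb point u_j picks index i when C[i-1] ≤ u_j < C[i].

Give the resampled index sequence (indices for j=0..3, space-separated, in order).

C = [3/10, 4/5, 4/5, 1]
j=0: u_0=5/48 ∈ [0, 3/10) → index 0
j=1: u_1=17/48 ∈ [3/10, 4/5) → index 1
j=2: u_2=29/48 ∈ [3/10, 4/5) → index 1
j=3: u_3=41/48 ∈ [4/5, 1) → index 3

0 1 1 3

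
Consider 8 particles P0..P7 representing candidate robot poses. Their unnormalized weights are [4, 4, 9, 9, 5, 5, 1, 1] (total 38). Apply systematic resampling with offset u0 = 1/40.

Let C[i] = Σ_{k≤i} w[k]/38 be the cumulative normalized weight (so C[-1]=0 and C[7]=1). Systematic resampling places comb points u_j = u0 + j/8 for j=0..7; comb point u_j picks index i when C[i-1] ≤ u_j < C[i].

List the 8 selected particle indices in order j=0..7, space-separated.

C = [2/19, 4/19, 17/38, 13/19, 31/38, 18/19, 37/38, 1]
j=0: u_0=1/40 ∈ [0, 2/19) → index 0
j=1: u_1=3/20 ∈ [2/19, 4/19) → index 1
j=2: u_2=11/40 ∈ [4/19, 17/38) → index 2
j=3: u_3=2/5 ∈ [4/19, 17/38) → index 2
j=4: u_4=21/40 ∈ [17/38, 13/19) → index 3
j=5: u_5=13/20 ∈ [17/38, 13/19) → index 3
j=6: u_6=31/40 ∈ [13/19, 31/38) → index 4
j=7: u_7=9/10 ∈ [31/38, 18/19) → index 5

0 1 2 2 3 3 4 5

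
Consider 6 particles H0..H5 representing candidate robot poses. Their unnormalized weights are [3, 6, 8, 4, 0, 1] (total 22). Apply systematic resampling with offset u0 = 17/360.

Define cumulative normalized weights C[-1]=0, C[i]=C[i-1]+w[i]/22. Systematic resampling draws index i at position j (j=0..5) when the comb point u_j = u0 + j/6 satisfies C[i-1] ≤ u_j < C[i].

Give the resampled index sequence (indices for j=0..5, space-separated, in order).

0 1 1 2 2 3

C = [3/22, 9/22, 17/22, 21/22, 21/22, 1]
j=0: u_0=17/360 ∈ [0, 3/22) → index 0
j=1: u_1=77/360 ∈ [3/22, 9/22) → index 1
j=2: u_2=137/360 ∈ [3/22, 9/22) → index 1
j=3: u_3=197/360 ∈ [9/22, 17/22) → index 2
j=4: u_4=257/360 ∈ [9/22, 17/22) → index 2
j=5: u_5=317/360 ∈ [17/22, 21/22) → index 3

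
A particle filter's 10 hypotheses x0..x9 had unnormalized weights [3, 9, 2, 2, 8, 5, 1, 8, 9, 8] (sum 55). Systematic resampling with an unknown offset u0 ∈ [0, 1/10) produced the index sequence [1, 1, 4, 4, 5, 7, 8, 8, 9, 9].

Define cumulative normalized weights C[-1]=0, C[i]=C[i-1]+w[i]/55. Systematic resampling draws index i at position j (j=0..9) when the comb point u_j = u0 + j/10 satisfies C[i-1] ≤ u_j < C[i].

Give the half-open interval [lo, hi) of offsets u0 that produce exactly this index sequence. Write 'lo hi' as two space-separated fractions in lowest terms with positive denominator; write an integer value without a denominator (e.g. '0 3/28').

C = [3/55, 12/55, 14/55, 16/55, 24/55, 29/55, 6/11, 38/55, 47/55, 1]
j=0 picked index 1: u0 ∈ [3/55, 12/55)
j=1 picked index 1: u0 ∈ [-1/22, 13/110)
j=2 picked index 4: u0 ∈ [1/11, 13/55)
j=3 picked index 4: u0 ∈ [-1/110, 3/22)
j=4 picked index 5: u0 ∈ [2/55, 7/55)
j=5 picked index 7: u0 ∈ [1/22, 21/110)
j=6 picked index 8: u0 ∈ [1/11, 14/55)
j=7 picked index 8: u0 ∈ [-1/110, 17/110)
j=8 picked index 9: u0 ∈ [3/55, 1/5)
j=9 picked index 9: u0 ∈ [-1/22, 1/10)
intersection: [1/11, 1/10)

1/11 1/10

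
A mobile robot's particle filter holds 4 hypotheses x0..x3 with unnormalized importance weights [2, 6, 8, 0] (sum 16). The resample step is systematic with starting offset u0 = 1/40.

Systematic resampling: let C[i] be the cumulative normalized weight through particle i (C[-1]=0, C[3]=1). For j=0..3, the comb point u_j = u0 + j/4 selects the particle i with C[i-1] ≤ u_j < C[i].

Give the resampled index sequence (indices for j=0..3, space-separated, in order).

C = [1/8, 1/2, 1, 1]
j=0: u_0=1/40 ∈ [0, 1/8) → index 0
j=1: u_1=11/40 ∈ [1/8, 1/2) → index 1
j=2: u_2=21/40 ∈ [1/2, 1) → index 2
j=3: u_3=31/40 ∈ [1/2, 1) → index 2

0 1 2 2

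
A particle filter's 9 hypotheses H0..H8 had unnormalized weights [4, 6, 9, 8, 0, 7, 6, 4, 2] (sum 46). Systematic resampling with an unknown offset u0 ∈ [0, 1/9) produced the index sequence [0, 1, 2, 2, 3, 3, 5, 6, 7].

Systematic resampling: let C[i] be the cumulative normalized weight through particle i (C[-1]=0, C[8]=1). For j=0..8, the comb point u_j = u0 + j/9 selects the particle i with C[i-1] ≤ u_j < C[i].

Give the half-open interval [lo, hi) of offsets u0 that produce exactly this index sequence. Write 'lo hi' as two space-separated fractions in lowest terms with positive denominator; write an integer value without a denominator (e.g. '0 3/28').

0 13/414

C = [2/23, 5/23, 19/46, 27/46, 27/46, 17/23, 20/23, 22/23, 1]
j=0 picked index 0: u0 ∈ [0, 2/23)
j=1 picked index 1: u0 ∈ [-5/207, 22/207)
j=2 picked index 2: u0 ∈ [-1/207, 79/414)
j=3 picked index 2: u0 ∈ [-8/69, 11/138)
j=4 picked index 3: u0 ∈ [-13/414, 59/414)
j=5 picked index 3: u0 ∈ [-59/414, 13/414)
j=6 picked index 5: u0 ∈ [-11/138, 5/69)
j=7 picked index 6: u0 ∈ [-8/207, 19/207)
j=8 picked index 7: u0 ∈ [-4/207, 14/207)
intersection: [0, 13/414)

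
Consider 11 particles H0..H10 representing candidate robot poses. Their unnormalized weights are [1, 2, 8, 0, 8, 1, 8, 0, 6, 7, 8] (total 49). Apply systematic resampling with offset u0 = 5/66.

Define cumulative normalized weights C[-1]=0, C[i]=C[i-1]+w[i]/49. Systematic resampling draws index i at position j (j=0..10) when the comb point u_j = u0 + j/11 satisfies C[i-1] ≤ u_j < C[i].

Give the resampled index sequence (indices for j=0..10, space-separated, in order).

2 2 4 4 6 6 8 9 9 10 10

C = [1/49, 3/49, 11/49, 11/49, 19/49, 20/49, 4/7, 4/7, 34/49, 41/49, 1]
j=0: u_0=5/66 ∈ [3/49, 11/49) → index 2
j=1: u_1=1/6 ∈ [3/49, 11/49) → index 2
j=2: u_2=17/66 ∈ [11/49, 19/49) → index 4
j=3: u_3=23/66 ∈ [11/49, 19/49) → index 4
j=4: u_4=29/66 ∈ [20/49, 4/7) → index 6
j=5: u_5=35/66 ∈ [20/49, 4/7) → index 6
j=6: u_6=41/66 ∈ [4/7, 34/49) → index 8
j=7: u_7=47/66 ∈ [34/49, 41/49) → index 9
j=8: u_8=53/66 ∈ [34/49, 41/49) → index 9
j=9: u_9=59/66 ∈ [41/49, 1) → index 10
j=10: u_10=65/66 ∈ [41/49, 1) → index 10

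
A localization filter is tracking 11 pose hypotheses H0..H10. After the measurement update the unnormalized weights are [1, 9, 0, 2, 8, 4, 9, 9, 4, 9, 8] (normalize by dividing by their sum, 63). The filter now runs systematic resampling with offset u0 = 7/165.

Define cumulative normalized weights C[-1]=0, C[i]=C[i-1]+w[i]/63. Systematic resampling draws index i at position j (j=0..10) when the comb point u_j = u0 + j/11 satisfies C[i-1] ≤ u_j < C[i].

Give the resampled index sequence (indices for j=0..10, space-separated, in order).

1 1 4 4 6 6 7 8 9 9 10

C = [1/63, 10/63, 10/63, 4/21, 20/63, 8/21, 11/21, 2/3, 46/63, 55/63, 1]
j=0: u_0=7/165 ∈ [1/63, 10/63) → index 1
j=1: u_1=2/15 ∈ [1/63, 10/63) → index 1
j=2: u_2=37/165 ∈ [4/21, 20/63) → index 4
j=3: u_3=52/165 ∈ [4/21, 20/63) → index 4
j=4: u_4=67/165 ∈ [8/21, 11/21) → index 6
j=5: u_5=82/165 ∈ [8/21, 11/21) → index 6
j=6: u_6=97/165 ∈ [11/21, 2/3) → index 7
j=7: u_7=112/165 ∈ [2/3, 46/63) → index 8
j=8: u_8=127/165 ∈ [46/63, 55/63) → index 9
j=9: u_9=142/165 ∈ [46/63, 55/63) → index 9
j=10: u_10=157/165 ∈ [55/63, 1) → index 10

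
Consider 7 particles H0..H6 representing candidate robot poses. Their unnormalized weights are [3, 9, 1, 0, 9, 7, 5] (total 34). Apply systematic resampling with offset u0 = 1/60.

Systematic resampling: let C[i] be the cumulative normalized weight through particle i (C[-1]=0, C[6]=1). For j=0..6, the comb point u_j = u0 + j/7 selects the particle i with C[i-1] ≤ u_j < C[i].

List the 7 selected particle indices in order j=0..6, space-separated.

C = [3/34, 6/17, 13/34, 13/34, 11/17, 29/34, 1]
j=0: u_0=1/60 ∈ [0, 3/34) → index 0
j=1: u_1=67/420 ∈ [3/34, 6/17) → index 1
j=2: u_2=127/420 ∈ [3/34, 6/17) → index 1
j=3: u_3=187/420 ∈ [13/34, 11/17) → index 4
j=4: u_4=247/420 ∈ [13/34, 11/17) → index 4
j=5: u_5=307/420 ∈ [11/17, 29/34) → index 5
j=6: u_6=367/420 ∈ [29/34, 1) → index 6

0 1 1 4 4 5 6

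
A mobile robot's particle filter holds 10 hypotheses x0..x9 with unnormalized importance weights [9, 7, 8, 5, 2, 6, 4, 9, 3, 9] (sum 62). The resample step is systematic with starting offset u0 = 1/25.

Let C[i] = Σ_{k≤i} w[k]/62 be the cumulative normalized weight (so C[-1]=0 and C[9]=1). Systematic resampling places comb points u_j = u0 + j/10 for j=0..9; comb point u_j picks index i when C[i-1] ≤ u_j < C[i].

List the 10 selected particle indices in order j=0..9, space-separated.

C = [9/62, 8/31, 12/31, 29/62, 1/2, 37/62, 41/62, 25/31, 53/62, 1]
j=0: u_0=1/25 ∈ [0, 9/62) → index 0
j=1: u_1=7/50 ∈ [0, 9/62) → index 0
j=2: u_2=6/25 ∈ [9/62, 8/31) → index 1
j=3: u_3=17/50 ∈ [8/31, 12/31) → index 2
j=4: u_4=11/25 ∈ [12/31, 29/62) → index 3
j=5: u_5=27/50 ∈ [1/2, 37/62) → index 5
j=6: u_6=16/25 ∈ [37/62, 41/62) → index 6
j=7: u_7=37/50 ∈ [41/62, 25/31) → index 7
j=8: u_8=21/25 ∈ [25/31, 53/62) → index 8
j=9: u_9=47/50 ∈ [53/62, 1) → index 9

0 0 1 2 3 5 6 7 8 9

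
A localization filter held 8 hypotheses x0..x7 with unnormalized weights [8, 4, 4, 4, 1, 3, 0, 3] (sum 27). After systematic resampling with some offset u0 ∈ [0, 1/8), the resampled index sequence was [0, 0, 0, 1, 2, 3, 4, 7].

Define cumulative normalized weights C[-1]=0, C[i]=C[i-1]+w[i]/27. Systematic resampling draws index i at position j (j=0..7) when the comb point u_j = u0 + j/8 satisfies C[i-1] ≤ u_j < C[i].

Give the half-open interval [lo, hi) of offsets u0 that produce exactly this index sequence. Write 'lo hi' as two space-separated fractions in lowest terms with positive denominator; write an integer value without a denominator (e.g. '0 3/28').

1/72 1/36

C = [8/27, 4/9, 16/27, 20/27, 7/9, 8/9, 8/9, 1]
j=0 picked index 0: u0 ∈ [0, 8/27)
j=1 picked index 0: u0 ∈ [-1/8, 37/216)
j=2 picked index 0: u0 ∈ [-1/4, 5/108)
j=3 picked index 1: u0 ∈ [-17/216, 5/72)
j=4 picked index 2: u0 ∈ [-1/18, 5/54)
j=5 picked index 3: u0 ∈ [-7/216, 25/216)
j=6 picked index 4: u0 ∈ [-1/108, 1/36)
j=7 picked index 7: u0 ∈ [1/72, 1/8)
intersection: [1/72, 1/36)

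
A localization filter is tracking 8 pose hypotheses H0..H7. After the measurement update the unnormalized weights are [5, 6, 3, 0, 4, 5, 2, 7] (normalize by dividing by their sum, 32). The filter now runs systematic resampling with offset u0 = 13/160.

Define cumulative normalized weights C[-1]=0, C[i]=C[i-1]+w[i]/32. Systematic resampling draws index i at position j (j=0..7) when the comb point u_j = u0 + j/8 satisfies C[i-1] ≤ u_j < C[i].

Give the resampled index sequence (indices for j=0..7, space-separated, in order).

C = [5/32, 11/32, 7/16, 7/16, 9/16, 23/32, 25/32, 1]
j=0: u_0=13/160 ∈ [0, 5/32) → index 0
j=1: u_1=33/160 ∈ [5/32, 11/32) → index 1
j=2: u_2=53/160 ∈ [5/32, 11/32) → index 1
j=3: u_3=73/160 ∈ [7/16, 9/16) → index 4
j=4: u_4=93/160 ∈ [9/16, 23/32) → index 5
j=5: u_5=113/160 ∈ [9/16, 23/32) → index 5
j=6: u_6=133/160 ∈ [25/32, 1) → index 7
j=7: u_7=153/160 ∈ [25/32, 1) → index 7

0 1 1 4 5 5 7 7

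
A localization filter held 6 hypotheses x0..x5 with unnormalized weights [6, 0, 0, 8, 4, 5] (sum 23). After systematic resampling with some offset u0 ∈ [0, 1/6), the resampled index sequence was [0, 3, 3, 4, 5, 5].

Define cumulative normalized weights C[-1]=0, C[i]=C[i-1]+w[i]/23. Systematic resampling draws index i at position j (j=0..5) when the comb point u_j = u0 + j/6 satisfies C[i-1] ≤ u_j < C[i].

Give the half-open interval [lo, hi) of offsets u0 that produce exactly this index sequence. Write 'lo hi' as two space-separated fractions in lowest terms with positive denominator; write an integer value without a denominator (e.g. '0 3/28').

8/69 1/6

C = [6/23, 6/23, 6/23, 14/23, 18/23, 1]
j=0 picked index 0: u0 ∈ [0, 6/23)
j=1 picked index 3: u0 ∈ [13/138, 61/138)
j=2 picked index 3: u0 ∈ [-5/69, 19/69)
j=3 picked index 4: u0 ∈ [5/46, 13/46)
j=4 picked index 5: u0 ∈ [8/69, 1/3)
j=5 picked index 5: u0 ∈ [-7/138, 1/6)
intersection: [8/69, 1/6)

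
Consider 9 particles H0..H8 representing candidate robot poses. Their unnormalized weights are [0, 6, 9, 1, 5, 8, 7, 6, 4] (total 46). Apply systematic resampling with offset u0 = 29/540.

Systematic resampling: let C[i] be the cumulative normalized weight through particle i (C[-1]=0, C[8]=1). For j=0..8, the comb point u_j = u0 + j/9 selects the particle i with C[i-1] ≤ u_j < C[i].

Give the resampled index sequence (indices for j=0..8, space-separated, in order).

C = [0, 3/23, 15/46, 8/23, 21/46, 29/46, 18/23, 21/23, 1]
j=0: u_0=29/540 ∈ [0, 3/23) → index 1
j=1: u_1=89/540 ∈ [3/23, 15/46) → index 2
j=2: u_2=149/540 ∈ [3/23, 15/46) → index 2
j=3: u_3=209/540 ∈ [8/23, 21/46) → index 4
j=4: u_4=269/540 ∈ [21/46, 29/46) → index 5
j=5: u_5=329/540 ∈ [21/46, 29/46) → index 5
j=6: u_6=389/540 ∈ [29/46, 18/23) → index 6
j=7: u_7=449/540 ∈ [18/23, 21/23) → index 7
j=8: u_8=509/540 ∈ [21/23, 1) → index 8

1 2 2 4 5 5 6 7 8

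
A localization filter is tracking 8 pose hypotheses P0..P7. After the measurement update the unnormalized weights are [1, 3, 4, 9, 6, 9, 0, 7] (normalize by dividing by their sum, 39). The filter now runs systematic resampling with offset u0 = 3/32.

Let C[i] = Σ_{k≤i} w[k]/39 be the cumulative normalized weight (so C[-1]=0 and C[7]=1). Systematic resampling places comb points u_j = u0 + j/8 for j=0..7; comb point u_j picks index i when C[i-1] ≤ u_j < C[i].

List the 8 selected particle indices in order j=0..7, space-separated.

1 3 3 4 5 5 7 7

C = [1/39, 4/39, 8/39, 17/39, 23/39, 32/39, 32/39, 1]
j=0: u_0=3/32 ∈ [1/39, 4/39) → index 1
j=1: u_1=7/32 ∈ [8/39, 17/39) → index 3
j=2: u_2=11/32 ∈ [8/39, 17/39) → index 3
j=3: u_3=15/32 ∈ [17/39, 23/39) → index 4
j=4: u_4=19/32 ∈ [23/39, 32/39) → index 5
j=5: u_5=23/32 ∈ [23/39, 32/39) → index 5
j=6: u_6=27/32 ∈ [32/39, 1) → index 7
j=7: u_7=31/32 ∈ [32/39, 1) → index 7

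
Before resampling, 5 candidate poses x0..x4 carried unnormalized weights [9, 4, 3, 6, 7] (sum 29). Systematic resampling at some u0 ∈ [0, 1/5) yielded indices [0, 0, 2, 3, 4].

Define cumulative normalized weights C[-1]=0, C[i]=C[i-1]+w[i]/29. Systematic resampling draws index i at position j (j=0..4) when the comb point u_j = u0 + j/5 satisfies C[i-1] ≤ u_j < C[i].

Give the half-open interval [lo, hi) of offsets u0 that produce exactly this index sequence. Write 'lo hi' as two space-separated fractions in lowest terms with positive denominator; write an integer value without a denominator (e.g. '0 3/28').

C = [9/29, 13/29, 16/29, 22/29, 1]
j=0 picked index 0: u0 ∈ [0, 9/29)
j=1 picked index 0: u0 ∈ [-1/5, 16/145)
j=2 picked index 2: u0 ∈ [7/145, 22/145)
j=3 picked index 3: u0 ∈ [-7/145, 23/145)
j=4 picked index 4: u0 ∈ [-6/145, 1/5)
intersection: [7/145, 16/145)

7/145 16/145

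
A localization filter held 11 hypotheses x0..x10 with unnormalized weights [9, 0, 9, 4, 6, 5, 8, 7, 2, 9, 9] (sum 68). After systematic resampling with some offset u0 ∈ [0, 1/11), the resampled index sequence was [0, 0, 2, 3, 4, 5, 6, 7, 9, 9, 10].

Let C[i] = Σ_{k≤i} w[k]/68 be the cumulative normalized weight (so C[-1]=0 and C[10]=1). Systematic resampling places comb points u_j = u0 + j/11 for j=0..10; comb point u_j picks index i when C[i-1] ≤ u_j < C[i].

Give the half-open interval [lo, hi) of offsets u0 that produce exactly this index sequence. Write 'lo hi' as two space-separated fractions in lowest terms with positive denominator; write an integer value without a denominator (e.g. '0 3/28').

3/374 23/748

C = [9/68, 9/68, 9/34, 11/34, 7/17, 33/68, 41/68, 12/17, 25/34, 59/68, 1]
j=0 picked index 0: u0 ∈ [0, 9/68)
j=1 picked index 0: u0 ∈ [-1/11, 31/748)
j=2 picked index 2: u0 ∈ [-37/748, 31/374)
j=3 picked index 3: u0 ∈ [-3/374, 19/374)
j=4 picked index 4: u0 ∈ [-15/374, 9/187)
j=5 picked index 5: u0 ∈ [-8/187, 23/748)
j=6 picked index 6: u0 ∈ [-45/748, 43/748)
j=7 picked index 7: u0 ∈ [-25/748, 13/187)
j=8 picked index 9: u0 ∈ [3/374, 105/748)
j=9 picked index 9: u0 ∈ [-31/374, 37/748)
j=10 picked index 10: u0 ∈ [-31/748, 1/11)
intersection: [3/374, 23/748)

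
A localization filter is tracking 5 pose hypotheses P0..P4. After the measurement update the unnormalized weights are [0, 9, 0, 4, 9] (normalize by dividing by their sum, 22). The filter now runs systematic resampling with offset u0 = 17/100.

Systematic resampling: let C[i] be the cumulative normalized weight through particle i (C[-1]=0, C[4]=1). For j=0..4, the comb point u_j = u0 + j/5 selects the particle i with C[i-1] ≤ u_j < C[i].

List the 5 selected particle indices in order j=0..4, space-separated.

C = [0, 9/22, 9/22, 13/22, 1]
j=0: u_0=17/100 ∈ [0, 9/22) → index 1
j=1: u_1=37/100 ∈ [0, 9/22) → index 1
j=2: u_2=57/100 ∈ [9/22, 13/22) → index 3
j=3: u_3=77/100 ∈ [13/22, 1) → index 4
j=4: u_4=97/100 ∈ [13/22, 1) → index 4

1 1 3 4 4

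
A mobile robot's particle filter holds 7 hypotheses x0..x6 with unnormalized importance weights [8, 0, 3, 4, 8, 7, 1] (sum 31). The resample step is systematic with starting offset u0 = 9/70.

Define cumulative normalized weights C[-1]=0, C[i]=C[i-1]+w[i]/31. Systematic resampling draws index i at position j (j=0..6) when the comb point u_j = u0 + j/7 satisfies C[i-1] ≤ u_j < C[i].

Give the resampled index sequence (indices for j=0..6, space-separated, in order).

0 2 3 4 4 5 6

C = [8/31, 8/31, 11/31, 15/31, 23/31, 30/31, 1]
j=0: u_0=9/70 ∈ [0, 8/31) → index 0
j=1: u_1=19/70 ∈ [8/31, 11/31) → index 2
j=2: u_2=29/70 ∈ [11/31, 15/31) → index 3
j=3: u_3=39/70 ∈ [15/31, 23/31) → index 4
j=4: u_4=7/10 ∈ [15/31, 23/31) → index 4
j=5: u_5=59/70 ∈ [23/31, 30/31) → index 5
j=6: u_6=69/70 ∈ [30/31, 1) → index 6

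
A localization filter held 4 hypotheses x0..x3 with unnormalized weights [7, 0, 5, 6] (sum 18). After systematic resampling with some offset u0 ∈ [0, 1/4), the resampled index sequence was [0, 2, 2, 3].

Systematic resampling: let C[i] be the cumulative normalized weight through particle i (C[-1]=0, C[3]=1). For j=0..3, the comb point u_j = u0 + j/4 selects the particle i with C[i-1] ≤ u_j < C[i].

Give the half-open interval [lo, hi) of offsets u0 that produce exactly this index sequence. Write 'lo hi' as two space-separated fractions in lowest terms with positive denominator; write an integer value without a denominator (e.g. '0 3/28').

5/36 1/6

C = [7/18, 7/18, 2/3, 1]
j=0 picked index 0: u0 ∈ [0, 7/18)
j=1 picked index 2: u0 ∈ [5/36, 5/12)
j=2 picked index 2: u0 ∈ [-1/9, 1/6)
j=3 picked index 3: u0 ∈ [-1/12, 1/4)
intersection: [5/36, 1/6)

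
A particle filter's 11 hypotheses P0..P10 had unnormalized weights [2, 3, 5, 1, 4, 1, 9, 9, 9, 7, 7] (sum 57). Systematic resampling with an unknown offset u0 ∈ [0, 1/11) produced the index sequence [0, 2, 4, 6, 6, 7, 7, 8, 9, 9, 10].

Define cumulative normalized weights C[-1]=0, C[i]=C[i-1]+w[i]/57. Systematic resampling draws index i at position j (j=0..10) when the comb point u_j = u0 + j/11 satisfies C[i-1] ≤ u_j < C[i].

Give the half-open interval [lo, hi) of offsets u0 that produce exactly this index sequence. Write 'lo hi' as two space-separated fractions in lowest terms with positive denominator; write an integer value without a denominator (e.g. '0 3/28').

17/627 2/57

C = [2/57, 5/57, 10/57, 11/57, 5/19, 16/57, 25/57, 34/57, 43/57, 50/57, 1]
j=0 picked index 0: u0 ∈ [0, 2/57)
j=1 picked index 2: u0 ∈ [-2/627, 53/627)
j=2 picked index 4: u0 ∈ [7/627, 17/209)
j=3 picked index 6: u0 ∈ [5/627, 104/627)
j=4 picked index 6: u0 ∈ [-52/627, 47/627)
j=5 picked index 7: u0 ∈ [-10/627, 89/627)
j=6 picked index 7: u0 ∈ [-67/627, 32/627)
j=7 picked index 8: u0 ∈ [-25/627, 74/627)
j=8 picked index 9: u0 ∈ [17/627, 94/627)
j=9 picked index 9: u0 ∈ [-40/627, 37/627)
j=10 picked index 10: u0 ∈ [-20/627, 1/11)
intersection: [17/627, 2/57)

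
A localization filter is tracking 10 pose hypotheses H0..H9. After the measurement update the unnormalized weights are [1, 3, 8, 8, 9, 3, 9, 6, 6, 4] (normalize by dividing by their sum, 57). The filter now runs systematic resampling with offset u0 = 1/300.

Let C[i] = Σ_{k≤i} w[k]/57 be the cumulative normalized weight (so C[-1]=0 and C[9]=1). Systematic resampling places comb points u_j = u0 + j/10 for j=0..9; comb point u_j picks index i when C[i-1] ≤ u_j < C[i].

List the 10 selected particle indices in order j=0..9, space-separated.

0 2 2 3 4 4 6 6 7 8

C = [1/57, 4/57, 4/19, 20/57, 29/57, 32/57, 41/57, 47/57, 53/57, 1]
j=0: u_0=1/300 ∈ [0, 1/57) → index 0
j=1: u_1=31/300 ∈ [4/57, 4/19) → index 2
j=2: u_2=61/300 ∈ [4/57, 4/19) → index 2
j=3: u_3=91/300 ∈ [4/19, 20/57) → index 3
j=4: u_4=121/300 ∈ [20/57, 29/57) → index 4
j=5: u_5=151/300 ∈ [20/57, 29/57) → index 4
j=6: u_6=181/300 ∈ [32/57, 41/57) → index 6
j=7: u_7=211/300 ∈ [32/57, 41/57) → index 6
j=8: u_8=241/300 ∈ [41/57, 47/57) → index 7
j=9: u_9=271/300 ∈ [47/57, 53/57) → index 8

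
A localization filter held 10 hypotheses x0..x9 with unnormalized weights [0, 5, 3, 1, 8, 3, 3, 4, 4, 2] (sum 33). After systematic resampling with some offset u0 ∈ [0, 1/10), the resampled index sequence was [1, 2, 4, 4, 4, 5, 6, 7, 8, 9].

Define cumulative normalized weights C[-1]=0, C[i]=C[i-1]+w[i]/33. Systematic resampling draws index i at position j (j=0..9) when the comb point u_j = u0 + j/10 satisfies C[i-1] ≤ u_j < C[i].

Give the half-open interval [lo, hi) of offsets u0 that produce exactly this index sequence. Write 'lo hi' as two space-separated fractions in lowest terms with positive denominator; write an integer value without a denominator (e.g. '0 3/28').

4/55 16/165

C = [0, 5/33, 8/33, 3/11, 17/33, 20/33, 23/33, 9/11, 31/33, 1]
j=0 picked index 1: u0 ∈ [0, 5/33)
j=1 picked index 2: u0 ∈ [17/330, 47/330)
j=2 picked index 4: u0 ∈ [4/55, 52/165)
j=3 picked index 4: u0 ∈ [-3/110, 71/330)
j=4 picked index 4: u0 ∈ [-7/55, 19/165)
j=5 picked index 5: u0 ∈ [1/66, 7/66)
j=6 picked index 6: u0 ∈ [1/165, 16/165)
j=7 picked index 7: u0 ∈ [-1/330, 13/110)
j=8 picked index 8: u0 ∈ [1/55, 23/165)
j=9 picked index 9: u0 ∈ [13/330, 1/10)
intersection: [4/55, 16/165)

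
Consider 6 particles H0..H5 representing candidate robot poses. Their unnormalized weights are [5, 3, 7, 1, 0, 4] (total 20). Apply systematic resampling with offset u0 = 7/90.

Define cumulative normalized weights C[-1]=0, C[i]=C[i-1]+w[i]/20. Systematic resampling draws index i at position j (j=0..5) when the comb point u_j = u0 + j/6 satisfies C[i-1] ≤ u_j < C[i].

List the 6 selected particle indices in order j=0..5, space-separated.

C = [1/4, 2/5, 3/4, 4/5, 4/5, 1]
j=0: u_0=7/90 ∈ [0, 1/4) → index 0
j=1: u_1=11/45 ∈ [0, 1/4) → index 0
j=2: u_2=37/90 ∈ [2/5, 3/4) → index 2
j=3: u_3=26/45 ∈ [2/5, 3/4) → index 2
j=4: u_4=67/90 ∈ [2/5, 3/4) → index 2
j=5: u_5=41/45 ∈ [4/5, 1) → index 5

0 0 2 2 2 5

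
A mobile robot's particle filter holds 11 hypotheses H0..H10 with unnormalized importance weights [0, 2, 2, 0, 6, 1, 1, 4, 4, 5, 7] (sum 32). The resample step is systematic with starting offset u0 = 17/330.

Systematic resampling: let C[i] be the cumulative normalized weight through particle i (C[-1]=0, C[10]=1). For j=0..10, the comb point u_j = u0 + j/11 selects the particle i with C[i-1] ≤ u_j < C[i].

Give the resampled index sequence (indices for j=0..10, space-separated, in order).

1 4 4 5 7 8 8 9 9 10 10

C = [0, 1/16, 1/8, 1/8, 5/16, 11/32, 3/8, 1/2, 5/8, 25/32, 1]
j=0: u_0=17/330 ∈ [0, 1/16) → index 1
j=1: u_1=47/330 ∈ [1/8, 5/16) → index 4
j=2: u_2=7/30 ∈ [1/8, 5/16) → index 4
j=3: u_3=107/330 ∈ [5/16, 11/32) → index 5
j=4: u_4=137/330 ∈ [3/8, 1/2) → index 7
j=5: u_5=167/330 ∈ [1/2, 5/8) → index 8
j=6: u_6=197/330 ∈ [1/2, 5/8) → index 8
j=7: u_7=227/330 ∈ [5/8, 25/32) → index 9
j=8: u_8=257/330 ∈ [5/8, 25/32) → index 9
j=9: u_9=287/330 ∈ [25/32, 1) → index 10
j=10: u_10=317/330 ∈ [25/32, 1) → index 10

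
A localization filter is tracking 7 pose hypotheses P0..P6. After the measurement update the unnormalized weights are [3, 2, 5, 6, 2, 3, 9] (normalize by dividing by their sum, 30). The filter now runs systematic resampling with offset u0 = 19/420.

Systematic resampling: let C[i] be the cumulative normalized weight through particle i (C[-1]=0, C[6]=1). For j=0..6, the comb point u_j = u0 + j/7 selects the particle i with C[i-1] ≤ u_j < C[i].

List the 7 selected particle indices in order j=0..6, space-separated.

C = [1/10, 1/6, 1/3, 8/15, 3/5, 7/10, 1]
j=0: u_0=19/420 ∈ [0, 1/10) → index 0
j=1: u_1=79/420 ∈ [1/6, 1/3) → index 2
j=2: u_2=139/420 ∈ [1/6, 1/3) → index 2
j=3: u_3=199/420 ∈ [1/3, 8/15) → index 3
j=4: u_4=37/60 ∈ [3/5, 7/10) → index 5
j=5: u_5=319/420 ∈ [7/10, 1) → index 6
j=6: u_6=379/420 ∈ [7/10, 1) → index 6

0 2 2 3 5 6 6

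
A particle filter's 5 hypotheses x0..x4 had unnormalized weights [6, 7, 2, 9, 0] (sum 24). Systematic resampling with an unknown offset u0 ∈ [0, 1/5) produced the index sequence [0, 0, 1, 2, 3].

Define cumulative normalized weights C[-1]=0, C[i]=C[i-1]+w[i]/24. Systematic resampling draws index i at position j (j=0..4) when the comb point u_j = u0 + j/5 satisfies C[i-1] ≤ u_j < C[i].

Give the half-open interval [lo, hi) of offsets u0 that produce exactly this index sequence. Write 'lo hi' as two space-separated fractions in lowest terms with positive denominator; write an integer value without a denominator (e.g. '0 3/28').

0 1/40

C = [1/4, 13/24, 5/8, 1, 1]
j=0 picked index 0: u0 ∈ [0, 1/4)
j=1 picked index 0: u0 ∈ [-1/5, 1/20)
j=2 picked index 1: u0 ∈ [-3/20, 17/120)
j=3 picked index 2: u0 ∈ [-7/120, 1/40)
j=4 picked index 3: u0 ∈ [-7/40, 1/5)
intersection: [0, 1/40)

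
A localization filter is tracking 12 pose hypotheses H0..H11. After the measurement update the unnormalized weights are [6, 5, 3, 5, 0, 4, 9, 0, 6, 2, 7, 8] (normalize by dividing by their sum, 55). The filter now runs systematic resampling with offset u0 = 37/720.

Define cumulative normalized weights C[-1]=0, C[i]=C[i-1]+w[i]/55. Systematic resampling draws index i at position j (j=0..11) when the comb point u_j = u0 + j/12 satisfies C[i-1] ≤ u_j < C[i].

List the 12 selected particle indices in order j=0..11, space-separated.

0 1 2 3 5 6 6 8 9 10 11 11

C = [6/55, 1/5, 14/55, 19/55, 19/55, 23/55, 32/55, 32/55, 38/55, 8/11, 47/55, 1]
j=0: u_0=37/720 ∈ [0, 6/55) → index 0
j=1: u_1=97/720 ∈ [6/55, 1/5) → index 1
j=2: u_2=157/720 ∈ [1/5, 14/55) → index 2
j=3: u_3=217/720 ∈ [14/55, 19/55) → index 3
j=4: u_4=277/720 ∈ [19/55, 23/55) → index 5
j=5: u_5=337/720 ∈ [23/55, 32/55) → index 6
j=6: u_6=397/720 ∈ [23/55, 32/55) → index 6
j=7: u_7=457/720 ∈ [32/55, 38/55) → index 8
j=8: u_8=517/720 ∈ [38/55, 8/11) → index 9
j=9: u_9=577/720 ∈ [8/11, 47/55) → index 10
j=10: u_10=637/720 ∈ [47/55, 1) → index 11
j=11: u_11=697/720 ∈ [47/55, 1) → index 11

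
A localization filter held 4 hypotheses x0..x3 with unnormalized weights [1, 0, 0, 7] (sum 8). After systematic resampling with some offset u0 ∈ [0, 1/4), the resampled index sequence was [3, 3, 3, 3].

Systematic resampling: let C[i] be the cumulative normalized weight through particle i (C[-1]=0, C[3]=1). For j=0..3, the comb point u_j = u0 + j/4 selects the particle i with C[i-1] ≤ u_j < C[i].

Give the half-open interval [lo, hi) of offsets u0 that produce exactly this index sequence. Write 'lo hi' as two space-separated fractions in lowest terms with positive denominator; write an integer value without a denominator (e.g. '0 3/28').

C = [1/8, 1/8, 1/8, 1]
j=0 picked index 3: u0 ∈ [1/8, 1)
j=1 picked index 3: u0 ∈ [-1/8, 3/4)
j=2 picked index 3: u0 ∈ [-3/8, 1/2)
j=3 picked index 3: u0 ∈ [-5/8, 1/4)
intersection: [1/8, 1/4)

1/8 1/4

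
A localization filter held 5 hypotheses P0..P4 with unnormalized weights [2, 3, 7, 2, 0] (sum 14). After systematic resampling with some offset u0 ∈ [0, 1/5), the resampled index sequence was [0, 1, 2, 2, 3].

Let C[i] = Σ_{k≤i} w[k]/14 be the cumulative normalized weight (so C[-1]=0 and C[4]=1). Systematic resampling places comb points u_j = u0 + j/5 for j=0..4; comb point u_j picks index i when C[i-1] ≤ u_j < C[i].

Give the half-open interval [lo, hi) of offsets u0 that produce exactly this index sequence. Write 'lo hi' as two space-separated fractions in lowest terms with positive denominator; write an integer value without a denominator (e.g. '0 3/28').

C = [1/7, 5/14, 6/7, 1, 1]
j=0 picked index 0: u0 ∈ [0, 1/7)
j=1 picked index 1: u0 ∈ [-2/35, 11/70)
j=2 picked index 2: u0 ∈ [-3/70, 16/35)
j=3 picked index 2: u0 ∈ [-17/70, 9/35)
j=4 picked index 3: u0 ∈ [2/35, 1/5)
intersection: [2/35, 1/7)

2/35 1/7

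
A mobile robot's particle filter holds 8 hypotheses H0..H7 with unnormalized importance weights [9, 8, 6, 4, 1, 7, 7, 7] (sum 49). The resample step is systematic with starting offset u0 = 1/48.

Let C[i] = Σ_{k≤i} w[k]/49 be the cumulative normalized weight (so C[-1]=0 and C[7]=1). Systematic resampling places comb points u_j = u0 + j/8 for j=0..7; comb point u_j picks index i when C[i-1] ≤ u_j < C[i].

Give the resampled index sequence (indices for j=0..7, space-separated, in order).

C = [9/49, 17/49, 23/49, 27/49, 4/7, 5/7, 6/7, 1]
j=0: u_0=1/48 ∈ [0, 9/49) → index 0
j=1: u_1=7/48 ∈ [0, 9/49) → index 0
j=2: u_2=13/48 ∈ [9/49, 17/49) → index 1
j=3: u_3=19/48 ∈ [17/49, 23/49) → index 2
j=4: u_4=25/48 ∈ [23/49, 27/49) → index 3
j=5: u_5=31/48 ∈ [4/7, 5/7) → index 5
j=6: u_6=37/48 ∈ [5/7, 6/7) → index 6
j=7: u_7=43/48 ∈ [6/7, 1) → index 7

0 0 1 2 3 5 6 7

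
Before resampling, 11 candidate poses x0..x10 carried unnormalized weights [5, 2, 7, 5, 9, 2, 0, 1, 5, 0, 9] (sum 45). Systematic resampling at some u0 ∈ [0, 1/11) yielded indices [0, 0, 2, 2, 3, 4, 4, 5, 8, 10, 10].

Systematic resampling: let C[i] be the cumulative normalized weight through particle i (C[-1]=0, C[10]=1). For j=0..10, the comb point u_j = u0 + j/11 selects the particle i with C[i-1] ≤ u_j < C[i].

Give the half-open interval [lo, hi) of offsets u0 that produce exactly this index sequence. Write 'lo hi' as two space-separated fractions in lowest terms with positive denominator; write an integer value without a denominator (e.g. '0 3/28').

C = [1/9, 7/45, 14/45, 19/45, 28/45, 2/3, 2/3, 31/45, 4/5, 4/5, 1]
j=0 picked index 0: u0 ∈ [0, 1/9)
j=1 picked index 0: u0 ∈ [-1/11, 2/99)
j=2 picked index 2: u0 ∈ [-13/495, 64/495)
j=3 picked index 2: u0 ∈ [-58/495, 19/495)
j=4 picked index 3: u0 ∈ [-26/495, 29/495)
j=5 picked index 4: u0 ∈ [-16/495, 83/495)
j=6 picked index 4: u0 ∈ [-61/495, 38/495)
j=7 picked index 5: u0 ∈ [-7/495, 1/33)
j=8 picked index 8: u0 ∈ [-19/495, 4/55)
j=9 picked index 10: u0 ∈ [-1/55, 2/11)
j=10 picked index 10: u0 ∈ [-6/55, 1/11)
intersection: [0, 2/99)

0 2/99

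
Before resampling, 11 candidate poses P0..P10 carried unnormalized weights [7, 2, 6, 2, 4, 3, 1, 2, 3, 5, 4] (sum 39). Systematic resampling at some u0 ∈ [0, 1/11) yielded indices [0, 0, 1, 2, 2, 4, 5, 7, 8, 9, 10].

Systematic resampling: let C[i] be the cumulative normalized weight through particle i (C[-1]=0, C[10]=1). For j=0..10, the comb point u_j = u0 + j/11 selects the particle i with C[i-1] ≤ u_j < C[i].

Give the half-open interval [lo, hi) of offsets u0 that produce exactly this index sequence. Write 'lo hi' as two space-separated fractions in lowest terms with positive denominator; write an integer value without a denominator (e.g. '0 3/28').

2/429 3/143

C = [7/39, 3/13, 5/13, 17/39, 7/13, 8/13, 25/39, 9/13, 10/13, 35/39, 1]
j=0 picked index 0: u0 ∈ [0, 7/39)
j=1 picked index 0: u0 ∈ [-1/11, 38/429)
j=2 picked index 1: u0 ∈ [-1/429, 7/143)
j=3 picked index 2: u0 ∈ [-6/143, 16/143)
j=4 picked index 2: u0 ∈ [-19/143, 3/143)
j=5 picked index 4: u0 ∈ [-8/429, 12/143)
j=6 picked index 5: u0 ∈ [-1/143, 10/143)
j=7 picked index 7: u0 ∈ [2/429, 8/143)
j=8 picked index 8: u0 ∈ [-5/143, 6/143)
j=9 picked index 9: u0 ∈ [-7/143, 34/429)
j=10 picked index 10: u0 ∈ [-5/429, 1/11)
intersection: [2/429, 3/143)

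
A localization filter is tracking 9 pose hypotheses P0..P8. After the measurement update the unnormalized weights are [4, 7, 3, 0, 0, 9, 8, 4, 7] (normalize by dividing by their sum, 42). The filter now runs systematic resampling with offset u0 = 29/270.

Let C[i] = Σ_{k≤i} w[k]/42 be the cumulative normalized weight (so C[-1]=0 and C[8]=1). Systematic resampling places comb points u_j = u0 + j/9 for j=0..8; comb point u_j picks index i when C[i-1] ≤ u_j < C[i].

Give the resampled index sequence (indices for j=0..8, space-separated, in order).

1 1 2 5 6 6 7 8 8

C = [2/21, 11/42, 1/3, 1/3, 1/3, 23/42, 31/42, 5/6, 1]
j=0: u_0=29/270 ∈ [2/21, 11/42) → index 1
j=1: u_1=59/270 ∈ [2/21, 11/42) → index 1
j=2: u_2=89/270 ∈ [11/42, 1/3) → index 2
j=3: u_3=119/270 ∈ [1/3, 23/42) → index 5
j=4: u_4=149/270 ∈ [23/42, 31/42) → index 6
j=5: u_5=179/270 ∈ [23/42, 31/42) → index 6
j=6: u_6=209/270 ∈ [31/42, 5/6) → index 7
j=7: u_7=239/270 ∈ [5/6, 1) → index 8
j=8: u_8=269/270 ∈ [5/6, 1) → index 8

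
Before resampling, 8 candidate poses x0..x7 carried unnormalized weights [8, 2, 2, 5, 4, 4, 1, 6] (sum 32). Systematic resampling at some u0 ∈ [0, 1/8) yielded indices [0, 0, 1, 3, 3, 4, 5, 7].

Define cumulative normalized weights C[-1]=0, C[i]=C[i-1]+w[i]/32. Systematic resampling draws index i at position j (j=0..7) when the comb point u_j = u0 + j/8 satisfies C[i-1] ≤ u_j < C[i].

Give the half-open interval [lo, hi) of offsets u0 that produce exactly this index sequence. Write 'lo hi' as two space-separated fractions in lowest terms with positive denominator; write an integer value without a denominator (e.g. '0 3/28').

0 1/32

C = [1/4, 5/16, 3/8, 17/32, 21/32, 25/32, 13/16, 1]
j=0 picked index 0: u0 ∈ [0, 1/4)
j=1 picked index 0: u0 ∈ [-1/8, 1/8)
j=2 picked index 1: u0 ∈ [0, 1/16)
j=3 picked index 3: u0 ∈ [0, 5/32)
j=4 picked index 3: u0 ∈ [-1/8, 1/32)
j=5 picked index 4: u0 ∈ [-3/32, 1/32)
j=6 picked index 5: u0 ∈ [-3/32, 1/32)
j=7 picked index 7: u0 ∈ [-1/16, 1/8)
intersection: [0, 1/32)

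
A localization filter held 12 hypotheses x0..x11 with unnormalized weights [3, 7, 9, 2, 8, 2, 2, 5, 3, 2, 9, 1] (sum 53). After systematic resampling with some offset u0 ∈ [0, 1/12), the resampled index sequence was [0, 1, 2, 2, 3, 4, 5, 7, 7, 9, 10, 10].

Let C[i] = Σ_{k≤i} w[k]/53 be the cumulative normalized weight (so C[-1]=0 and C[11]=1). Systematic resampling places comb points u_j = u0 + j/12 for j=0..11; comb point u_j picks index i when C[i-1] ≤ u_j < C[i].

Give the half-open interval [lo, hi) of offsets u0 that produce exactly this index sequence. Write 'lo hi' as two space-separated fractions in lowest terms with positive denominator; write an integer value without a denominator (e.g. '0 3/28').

C = [3/53, 10/53, 19/53, 21/53, 29/53, 31/53, 33/53, 38/53, 41/53, 43/53, 52/53, 1]
j=0 picked index 0: u0 ∈ [0, 3/53)
j=1 picked index 1: u0 ∈ [-17/636, 67/636)
j=2 picked index 2: u0 ∈ [7/318, 61/318)
j=3 picked index 2: u0 ∈ [-13/212, 23/212)
j=4 picked index 3: u0 ∈ [4/159, 10/159)
j=5 picked index 4: u0 ∈ [-13/636, 83/636)
j=6 picked index 5: u0 ∈ [5/106, 9/106)
j=7 picked index 7: u0 ∈ [25/636, 85/636)
j=8 picked index 7: u0 ∈ [-7/159, 8/159)
j=9 picked index 9: u0 ∈ [5/212, 13/212)
j=10 picked index 10: u0 ∈ [-7/318, 47/318)
j=11 picked index 10: u0 ∈ [-67/636, 41/636)
intersection: [5/106, 8/159)

5/106 8/159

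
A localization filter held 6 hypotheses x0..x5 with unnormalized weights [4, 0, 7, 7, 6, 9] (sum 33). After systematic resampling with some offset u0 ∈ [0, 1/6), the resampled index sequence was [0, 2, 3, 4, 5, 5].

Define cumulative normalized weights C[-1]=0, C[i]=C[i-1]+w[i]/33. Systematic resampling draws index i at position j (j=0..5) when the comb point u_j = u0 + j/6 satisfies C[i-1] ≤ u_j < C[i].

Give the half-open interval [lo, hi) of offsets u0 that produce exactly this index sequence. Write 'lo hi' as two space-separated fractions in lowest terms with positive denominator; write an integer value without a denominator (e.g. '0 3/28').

2/33 4/33

C = [4/33, 4/33, 1/3, 6/11, 8/11, 1]
j=0 picked index 0: u0 ∈ [0, 4/33)
j=1 picked index 2: u0 ∈ [-1/22, 1/6)
j=2 picked index 3: u0 ∈ [0, 7/33)
j=3 picked index 4: u0 ∈ [1/22, 5/22)
j=4 picked index 5: u0 ∈ [2/33, 1/3)
j=5 picked index 5: u0 ∈ [-7/66, 1/6)
intersection: [2/33, 4/33)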